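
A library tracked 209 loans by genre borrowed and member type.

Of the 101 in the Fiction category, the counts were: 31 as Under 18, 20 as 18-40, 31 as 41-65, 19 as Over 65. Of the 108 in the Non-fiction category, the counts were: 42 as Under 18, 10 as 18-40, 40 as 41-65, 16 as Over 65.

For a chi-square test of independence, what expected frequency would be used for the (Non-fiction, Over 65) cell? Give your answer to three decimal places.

18.086

Row total (Non-fiction) = 108; column total (Over 65) = 35; grand total N = 209.
Expected count = (row total × column total) / N = 108 × 35 / 209 = 18.086.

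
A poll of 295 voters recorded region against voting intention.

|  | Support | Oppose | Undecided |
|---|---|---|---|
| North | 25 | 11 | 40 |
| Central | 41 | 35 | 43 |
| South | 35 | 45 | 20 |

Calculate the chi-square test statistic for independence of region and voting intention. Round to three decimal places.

26.491

Row totals: 76, 119, 100. Column totals: 101, 91, 103. Grand total N = 295.
Expected counts (row total × column total / N):
  North, Support: 76×101/295 = 26.0203
  North, Oppose: 76×91/295 = 23.4441
  North, Undecided: 76×103/295 = 26.5356
  Central, Support: 119×101/295 = 40.7424
  Central, Oppose: 119×91/295 = 36.7085
  Central, Undecided: 119×103/295 = 41.5492
  South, Support: 100×101/295 = 34.2373
  South, Oppose: 100×91/295 = 30.8475
  South, Undecided: 100×103/295 = 34.9153
Contributions (O − E)²/E:
  (25 − 26.0203)²/26.0203 = 0.0400
  (11 − 23.4441)²/23.4441 = 6.6053
  (40 − 26.5356)²/26.5356 = 6.8320
  (41 − 40.7424)²/40.7424 = 0.0016
  (35 − 36.7085)²/36.7085 = 0.0795
  (43 − 41.5492)²/41.5492 = 0.0507
  (35 − 34.2373)²/34.2373 = 0.0170
  (45 − 30.8475)²/30.8475 = 6.4930
  (20 − 34.9153)²/34.9153 = 6.3716
χ² = 0.0400 + 6.6053 + 6.8320 + 0.0016 + 0.0795 + 0.0507 + 0.0170 + 6.4930 + 6.3716 = 26.491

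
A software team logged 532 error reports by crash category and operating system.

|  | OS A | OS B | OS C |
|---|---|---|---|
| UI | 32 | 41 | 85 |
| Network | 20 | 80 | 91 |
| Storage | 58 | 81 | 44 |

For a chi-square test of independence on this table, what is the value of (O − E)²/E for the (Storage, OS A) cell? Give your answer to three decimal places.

10.743

Row total (Storage) = 183; column total (OS A) = 110; N = 532.
Expected count E = 183 × 110 / 532 = 37.8383.
Contribution = (O − E)²/E = (58 − 37.8383)² / 37.8383 = 10.743.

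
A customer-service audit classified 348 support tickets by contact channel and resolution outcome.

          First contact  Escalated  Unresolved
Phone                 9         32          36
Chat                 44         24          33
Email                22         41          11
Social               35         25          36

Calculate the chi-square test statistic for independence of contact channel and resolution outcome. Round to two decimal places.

42.85

Row totals: 77, 101, 74, 96. Column totals: 110, 122, 116. Grand total N = 348.
Expected counts (row total × column total / N):
  Phone, First contact: 77×110/348 = 24.3391
  Phone, Escalated: 77×122/348 = 26.9943
  Phone, Unresolved: 77×116/348 = 25.6667
  Chat, First contact: 101×110/348 = 31.9253
  Chat, Escalated: 101×122/348 = 35.4080
  Chat, Unresolved: 101×116/348 = 33.6667
  Email, First contact: 74×110/348 = 23.3908
  Email, Escalated: 74×122/348 = 25.9425
  Email, Unresolved: 74×116/348 = 24.6667
  Social, First contact: 96×110/348 = 30.3448
  Social, Escalated: 96×122/348 = 33.6552
  Social, Unresolved: 96×116/348 = 32.0000
Contributions (O − E)²/E:
  (9 − 24.3391)²/24.3391 = 9.6671
  (32 − 26.9943)²/26.9943 = 0.9282
  (36 − 25.6667)²/25.6667 = 4.1601
  (44 − 31.9253)²/31.9253 = 4.5669
  (24 − 35.4080)²/35.4080 = 3.6755
  (33 − 33.6667)²/33.6667 = 0.0132
  (22 − 23.3908)²/23.3908 = 0.0827
  (41 − 25.9425)²/25.9425 = 8.7396
  (11 − 24.6667)²/24.6667 = 7.5721
  (35 − 30.3448)²/30.3448 = 0.7142
  (25 − 33.6552)²/33.6552 = 2.2259
  (36 − 32.0000)²/32.0000 = 0.5000
χ² = 9.6671 + 0.9282 + 4.1601 + 4.5669 + 3.6755 + 0.0132 + 0.0827 + 8.7396 + 7.5721 + 0.7142 + 2.2259 + 0.5000 = 42.85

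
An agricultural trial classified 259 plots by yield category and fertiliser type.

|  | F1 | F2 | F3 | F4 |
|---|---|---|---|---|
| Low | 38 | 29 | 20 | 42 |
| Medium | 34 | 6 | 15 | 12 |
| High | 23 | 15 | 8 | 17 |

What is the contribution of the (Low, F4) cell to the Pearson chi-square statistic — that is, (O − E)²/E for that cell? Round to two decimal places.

Row total (Low) = 129; column total (F4) = 71; N = 259.
Expected count E = 129 × 71 / 259 = 35.363.
Contribution = (O − E)²/E = (42 − 35.363)² / 35.363 = 1.25.

1.25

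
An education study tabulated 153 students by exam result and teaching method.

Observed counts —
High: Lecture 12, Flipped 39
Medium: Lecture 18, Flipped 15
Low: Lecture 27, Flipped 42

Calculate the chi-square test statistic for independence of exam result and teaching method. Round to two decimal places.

8.43

Row totals: 51, 33, 69. Column totals: 57, 96. Grand total N = 153.
Expected counts (row total × column total / N):
  High, Lecture: 51×57/153 = 19.000
  High, Flipped: 51×96/153 = 32.000
  Medium, Lecture: 33×57/153 = 12.294
  Medium, Flipped: 33×96/153 = 20.706
  Low, Lecture: 69×57/153 = 25.706
  Low, Flipped: 69×96/153 = 43.294
Contributions (O − E)²/E:
  (12 − 19.000)²/19.000 = 2.5789
  (39 − 32.000)²/32.000 = 1.5313
  (18 − 12.294)²/12.294 = 2.6483
  (15 − 20.706)²/20.706 = 1.5724
  (27 − 25.706)²/25.706 = 0.0651
  (42 − 43.294)²/43.294 = 0.0387
χ² = 2.5789 + 1.5313 + 2.6483 + 1.5724 + 0.0651 + 0.0387 = 8.43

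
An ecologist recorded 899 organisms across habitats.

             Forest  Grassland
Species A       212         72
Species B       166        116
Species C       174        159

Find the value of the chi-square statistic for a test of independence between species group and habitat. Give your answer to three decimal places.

33.553

Row totals: 284, 282, 333. Column totals: 552, 347. Grand total N = 899.
Expected counts (row total × column total / N):
  Species A, Forest: 284×552/899 = 174.3804
  Species A, Grassland: 284×347/899 = 109.6196
  Species B, Forest: 282×552/899 = 173.1524
  Species B, Grassland: 282×347/899 = 108.8476
  Species C, Forest: 333×552/899 = 204.4672
  Species C, Grassland: 333×347/899 = 128.5328
Contributions (O − E)²/E:
  (212 − 174.3804)²/174.3804 = 8.1158
  (72 − 109.6196)²/109.6196 = 12.9104
  (166 − 173.1524)²/173.1524 = 0.2954
  (116 − 108.8476)²/108.8476 = 0.4700
  (174 − 204.4672)²/204.4672 = 4.5398
  (159 − 128.5328)²/128.5328 = 7.2219
χ² = 8.1158 + 12.9104 + 0.2954 + 0.4700 + 4.5398 + 7.2219 = 33.553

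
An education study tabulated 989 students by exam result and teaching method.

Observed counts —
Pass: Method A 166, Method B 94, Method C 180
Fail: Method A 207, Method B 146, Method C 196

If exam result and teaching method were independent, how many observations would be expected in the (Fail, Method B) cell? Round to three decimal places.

Row total (Fail) = 549; column total (Method B) = 240; grand total N = 989.
Expected count = (row total × column total) / N = 549 × 240 / 989 = 133.225.

133.225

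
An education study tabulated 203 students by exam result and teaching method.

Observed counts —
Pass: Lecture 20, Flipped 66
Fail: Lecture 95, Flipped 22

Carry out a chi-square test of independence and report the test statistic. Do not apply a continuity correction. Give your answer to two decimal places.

67.76

Row totals: 86, 117. Column totals: 115, 88. Grand total N = 203.
Expected counts (row total × column total / N):
  Pass, Lecture: 86×115/203 = 48.719
  Pass, Flipped: 86×88/203 = 37.281
  Fail, Lecture: 117×115/203 = 66.281
  Fail, Flipped: 117×88/203 = 50.719
Contributions (O − E)²/E:
  (20 − 48.719)²/48.719 = 16.9293
  (66 − 37.281)²/37.281 = 22.1234
  (95 − 66.281)²/66.281 = 12.4437
  (22 − 50.719)²/50.719 = 16.2618
χ² = 16.9293 + 22.1234 + 12.4437 + 16.2618 = 67.76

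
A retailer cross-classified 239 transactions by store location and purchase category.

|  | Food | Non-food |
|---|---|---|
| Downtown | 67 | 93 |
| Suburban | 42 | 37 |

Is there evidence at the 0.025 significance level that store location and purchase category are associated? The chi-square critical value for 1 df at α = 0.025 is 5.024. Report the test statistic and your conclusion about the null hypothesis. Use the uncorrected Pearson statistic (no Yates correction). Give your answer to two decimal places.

Row totals: 160, 79. Column totals: 109, 130. Grand total N = 239.
Expected counts (row total × column total / N):
  Downtown, Food: 160×109/239 = 72.971
  Downtown, Non-food: 160×130/239 = 87.029
  Suburban, Food: 79×109/239 = 36.029
  Suburban, Non-food: 79×130/239 = 42.971
Contributions (O − E)²/E:
  (67 − 72.971)²/72.971 = 0.4886
  (93 − 87.029)²/87.029 = 0.4097
  (42 − 36.029)²/36.029 = 0.9896
  (37 − 42.971)²/42.971 = 0.8297
χ² = 0.4886 + 0.4097 + 0.9896 + 0.8297 = 2.72
df = (2−1)(2−1) = 1. Since 2.72 < 5.024, fail to reject the null hypothesis of independence at α = 0.025.

2.72; fail to reject H₀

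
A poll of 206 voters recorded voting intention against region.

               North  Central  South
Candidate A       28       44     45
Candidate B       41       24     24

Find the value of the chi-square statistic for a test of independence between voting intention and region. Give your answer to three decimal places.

11.123

Row totals: 117, 89. Column totals: 69, 68, 69. Grand total N = 206.
Expected counts (row total × column total / N):
  Candidate A, North: 117×69/206 = 39.1893
  Candidate A, Central: 117×68/206 = 38.6214
  Candidate A, South: 117×69/206 = 39.1893
  Candidate B, North: 89×69/206 = 29.8107
  Candidate B, Central: 89×68/206 = 29.3786
  Candidate B, South: 89×69/206 = 29.8107
Contributions (O − E)²/E:
  (28 − 39.1893)²/39.1893 = 3.1948
  (44 − 38.6214)²/38.6214 = 0.7490
  (45 − 39.1893)²/39.1893 = 0.8616
  (41 − 29.8107)²/29.8107 = 4.1998
  (24 − 29.3786)²/29.3786 = 0.9847
  (24 − 29.8107)²/29.8107 = 1.1326
χ² = 3.1948 + 0.7490 + 0.8616 + 4.1998 + 0.9847 + 1.1326 = 11.123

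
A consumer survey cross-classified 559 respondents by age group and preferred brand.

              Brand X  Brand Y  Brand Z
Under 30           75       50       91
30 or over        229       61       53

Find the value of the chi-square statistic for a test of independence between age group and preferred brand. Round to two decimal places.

Row totals: 216, 343. Column totals: 304, 111, 144. Grand total N = 559.
Expected counts (row total × column total / N):
  Under 30, Brand X: 216×304/559 = 117.467
  Under 30, Brand Y: 216×111/559 = 42.891
  Under 30, Brand Z: 216×144/559 = 55.642
  30 or over, Brand X: 343×304/559 = 186.533
  30 or over, Brand Y: 343×111/559 = 68.109
  30 or over, Brand Z: 343×144/559 = 88.358
Contributions (O − E)²/E:
  (75 − 117.467)²/117.467 = 15.3528
  (50 − 42.891)²/42.891 = 1.1783
  (91 − 55.642)²/55.642 = 22.4684
  (229 − 186.533)²/186.533 = 9.6682
  (61 − 68.109)²/68.109 = 0.7420
  (53 − 88.358)²/88.358 = 14.1491
χ² = 15.3528 + 1.1783 + 22.4684 + 9.6682 + 0.7420 + 14.1491 = 63.56

63.56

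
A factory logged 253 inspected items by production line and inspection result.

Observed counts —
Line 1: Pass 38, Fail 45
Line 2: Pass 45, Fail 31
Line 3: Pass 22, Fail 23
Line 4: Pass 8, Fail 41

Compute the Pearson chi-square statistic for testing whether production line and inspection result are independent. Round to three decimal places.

22.794

Row totals: 83, 76, 45, 49. Column totals: 113, 140. Grand total N = 253.
Expected counts (row total × column total / N):
  Line 1, Pass: 83×113/253 = 37.0711
  Line 1, Fail: 83×140/253 = 45.9289
  Line 2, Pass: 76×113/253 = 33.9447
  Line 2, Fail: 76×140/253 = 42.0553
  Line 3, Pass: 45×113/253 = 20.0988
  Line 3, Fail: 45×140/253 = 24.9012
  Line 4, Pass: 49×113/253 = 21.8854
  Line 4, Fail: 49×140/253 = 27.1146
Contributions (O − E)²/E:
  (38 − 37.0711)²/37.0711 = 0.0233
  (45 − 45.9289)²/45.9289 = 0.0188
  (45 − 33.9447)²/33.9447 = 3.6006
  (31 − 42.0553)²/42.0553 = 2.9062
  (22 − 20.0988)²/20.0988 = 0.1798
  (23 − 24.9012)²/24.9012 = 0.1452
  (8 − 21.8854)²/21.8854 = 8.8097
  (41 − 27.1146)²/27.1146 = 7.1107
χ² = 0.0233 + 0.0188 + 3.6006 + 2.9062 + 0.1798 + 0.1452 + 8.8097 + 7.1107 = 22.794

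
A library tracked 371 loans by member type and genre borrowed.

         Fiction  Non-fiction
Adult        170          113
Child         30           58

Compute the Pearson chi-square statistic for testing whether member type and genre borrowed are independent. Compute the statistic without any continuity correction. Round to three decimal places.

18.234

Row totals: 283, 88. Column totals: 200, 171. Grand total N = 371.
Expected counts (row total × column total / N):
  Adult, Fiction: 283×200/371 = 152.5606
  Adult, Non-fiction: 283×171/371 = 130.4394
  Child, Fiction: 88×200/371 = 47.4394
  Child, Non-fiction: 88×171/371 = 40.5606
Contributions (O − E)²/E:
  (170 − 152.5606)²/152.5606 = 1.9935
  (113 − 130.4394)²/130.4394 = 2.3316
  (30 − 47.4394)²/47.4394 = 6.4110
  (58 − 40.5606)²/40.5606 = 7.4982
χ² = 1.9935 + 2.3316 + 6.4110 + 7.4982 = 18.234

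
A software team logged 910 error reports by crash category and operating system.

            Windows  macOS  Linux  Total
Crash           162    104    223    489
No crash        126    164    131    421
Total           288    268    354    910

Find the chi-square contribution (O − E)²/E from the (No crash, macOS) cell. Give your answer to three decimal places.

Row total (No crash) = 421; column total (macOS) = 268; N = 910.
Expected count E = 421 × 268 / 910 = 123.98681.
Contribution = (O − E)²/E = (164 − 123.98681)² / 123.98681 = 12.913.

12.913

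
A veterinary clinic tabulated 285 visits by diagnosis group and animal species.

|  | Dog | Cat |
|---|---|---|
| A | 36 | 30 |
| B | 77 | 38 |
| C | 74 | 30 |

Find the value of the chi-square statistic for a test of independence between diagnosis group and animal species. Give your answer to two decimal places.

Row totals: 66, 115, 104. Column totals: 187, 98. Grand total N = 285.
Expected counts (row total × column total / N):
  A, Dog: 66×187/285 = 43.305
  A, Cat: 66×98/285 = 22.695
  B, Dog: 115×187/285 = 75.456
  B, Cat: 115×98/285 = 39.544
  C, Dog: 104×187/285 = 68.239
  C, Cat: 104×98/285 = 35.761
Contributions (O − E)²/E:
  (36 − 43.305)²/43.305 = 1.2323
  (30 − 22.695)²/22.695 = 2.3513
  (77 − 75.456)²/75.456 = 0.0316
  (38 − 39.544)²/39.544 = 0.0603
  (74 − 68.239)²/68.239 = 0.4864
  (30 − 35.761)²/35.761 = 0.9281
χ² = 1.2323 + 2.3513 + 0.0316 + 0.0603 + 0.4864 + 0.9281 = 5.09

5.09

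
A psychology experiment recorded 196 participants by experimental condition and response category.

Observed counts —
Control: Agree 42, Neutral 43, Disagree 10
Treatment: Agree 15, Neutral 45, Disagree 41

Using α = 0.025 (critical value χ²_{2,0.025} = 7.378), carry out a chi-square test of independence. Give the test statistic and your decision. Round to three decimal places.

Row totals: 95, 101. Column totals: 57, 88, 51. Grand total N = 196.
Expected counts (row total × column total / N):
  Control, Agree: 95×57/196 = 27.6276
  Control, Neutral: 95×88/196 = 42.6531
  Control, Disagree: 95×51/196 = 24.7194
  Treatment, Agree: 101×57/196 = 29.3724
  Treatment, Neutral: 101×88/196 = 45.3469
  Treatment, Disagree: 101×51/196 = 26.2806
Contributions (O − E)²/E:
  (42 − 27.6276)²/27.6276 = 7.4768
  (43 − 42.6531)²/42.6531 = 0.0028
  (10 − 24.7194)²/24.7194 = 8.7648
  (15 − 29.3724)²/29.3724 = 7.0327
  (45 − 45.3469)²/45.3469 = 0.0027
  (41 − 26.2806)²/26.2806 = 8.2441
χ² = 7.4768 + 0.0028 + 8.7648 + 7.0327 + 0.0027 + 8.2441 = 31.524
df = (2−1)(3−1) = 2. Since 31.524 > 7.378, reject the null hypothesis of independence at α = 0.025.

31.524; reject H₀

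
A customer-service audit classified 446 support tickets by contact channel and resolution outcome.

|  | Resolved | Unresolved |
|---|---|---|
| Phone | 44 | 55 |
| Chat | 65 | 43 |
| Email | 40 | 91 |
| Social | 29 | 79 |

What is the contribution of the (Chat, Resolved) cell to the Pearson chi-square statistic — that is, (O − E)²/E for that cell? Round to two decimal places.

11.12

Row total (Chat) = 108; column total (Resolved) = 178; N = 446.
Expected count E = 108 × 178 / 446 = 43.103.
Contribution = (O − E)²/E = (65 − 43.103)² / 43.103 = 11.12.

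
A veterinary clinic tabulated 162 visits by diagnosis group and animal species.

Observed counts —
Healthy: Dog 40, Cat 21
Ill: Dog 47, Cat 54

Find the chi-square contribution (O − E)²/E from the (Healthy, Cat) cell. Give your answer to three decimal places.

1.856

Row total (Healthy) = 61; column total (Cat) = 75; N = 162.
Expected count E = 61 × 75 / 162 = 28.2407.
Contribution = (O − E)²/E = (21 − 28.2407)² / 28.2407 = 1.856.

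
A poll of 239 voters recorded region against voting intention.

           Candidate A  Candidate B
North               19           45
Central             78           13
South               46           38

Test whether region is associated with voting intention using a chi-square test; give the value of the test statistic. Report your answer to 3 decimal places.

50.462

Row totals: 64, 91, 84. Column totals: 143, 96. Grand total N = 239.
Expected counts (row total × column total / N):
  North, Candidate A: 64×143/239 = 38.2929
  North, Candidate B: 64×96/239 = 25.7071
  Central, Candidate A: 91×143/239 = 54.4477
  Central, Candidate B: 91×96/239 = 36.5523
  South, Candidate A: 84×143/239 = 50.2594
  South, Candidate B: 84×96/239 = 33.7406
Contributions (O − E)²/E:
  (19 − 38.2929)²/38.2929 = 9.7202
  (45 − 25.7071)²/25.7071 = 14.4791
  (78 − 54.4477)²/54.4477 = 10.1880
  (13 − 36.5523)²/36.5523 = 15.1758
  (46 − 50.2594)²/50.2594 = 0.3610
  (38 − 33.7406)²/33.7406 = 0.5377
χ² = 9.7202 + 14.4791 + 10.1880 + 15.1758 + 0.3610 + 0.5377 = 50.462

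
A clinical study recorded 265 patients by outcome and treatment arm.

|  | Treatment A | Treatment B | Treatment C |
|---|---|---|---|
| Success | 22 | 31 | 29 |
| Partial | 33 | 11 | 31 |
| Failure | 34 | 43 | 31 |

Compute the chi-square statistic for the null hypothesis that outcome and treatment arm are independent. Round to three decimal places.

Row totals: 82, 75, 108. Column totals: 89, 85, 91. Grand total N = 265.
Expected counts (row total × column total / N):
  Success, Treatment A: 82×89/265 = 27.5396
  Success, Treatment B: 82×85/265 = 26.3019
  Success, Treatment C: 82×91/265 = 28.1585
  Partial, Treatment A: 75×89/265 = 25.1887
  Partial, Treatment B: 75×85/265 = 24.0566
  Partial, Treatment C: 75×91/265 = 25.7547
  Failure, Treatment A: 108×89/265 = 36.2717
  Failure, Treatment B: 108×85/265 = 34.6415
  Failure, Treatment C: 108×91/265 = 37.0868
Contributions (O − E)²/E:
  (22 − 27.5396)²/27.5396 = 1.1143
  (31 − 26.3019)²/26.3019 = 0.8392
  (29 − 28.1585)²/28.1585 = 0.0251
  (33 − 25.1887)²/25.1887 = 2.4224
  (11 − 24.0566)²/24.0566 = 7.0864
  (31 − 25.7547)²/25.7547 = 1.0683
  (34 − 36.2717)²/36.2717 = 0.1423
  (43 − 34.6415)²/34.6415 = 2.0168
  (31 − 37.0868)²/37.0868 = 0.9990
χ² = 1.1143 + 0.8392 + 0.0251 + 2.4224 + 7.0864 + 1.0683 + 0.1423 + 2.0168 + 0.9990 = 15.714

15.714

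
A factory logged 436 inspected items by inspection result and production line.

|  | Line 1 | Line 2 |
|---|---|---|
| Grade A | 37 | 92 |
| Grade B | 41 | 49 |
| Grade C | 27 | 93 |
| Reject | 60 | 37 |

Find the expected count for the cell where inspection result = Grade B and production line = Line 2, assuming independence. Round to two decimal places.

55.94

Row total (Grade B) = 90; column total (Line 2) = 271; grand total N = 436.
Expected count = (row total × column total) / N = 90 × 271 / 436 = 55.94.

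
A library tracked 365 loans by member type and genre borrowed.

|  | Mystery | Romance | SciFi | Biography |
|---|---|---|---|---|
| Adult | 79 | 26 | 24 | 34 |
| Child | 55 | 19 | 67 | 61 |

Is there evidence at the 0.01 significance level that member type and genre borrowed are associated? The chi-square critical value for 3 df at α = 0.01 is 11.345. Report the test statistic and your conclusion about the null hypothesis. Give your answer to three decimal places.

Row totals: 163, 202. Column totals: 134, 45, 91, 95. Grand total N = 365.
Expected counts (row total × column total / N):
  Adult, Mystery: 163×134/365 = 59.8411
  Adult, Romance: 163×45/365 = 20.0959
  Adult, SciFi: 163×91/365 = 40.6384
  Adult, Biography: 163×95/365 = 42.4247
  Child, Mystery: 202×134/365 = 74.1589
  Child, Romance: 202×45/365 = 24.9041
  Child, SciFi: 202×91/365 = 50.3616
  Child, Biography: 202×95/365 = 52.5753
Contributions (O − E)²/E:
  (79 − 59.8411)²/59.8411 = 6.1340
  (26 − 20.0959)²/20.0959 = 1.7346
  (24 − 40.6384)²/40.6384 = 6.8122
  (34 − 42.4247)²/42.4247 = 1.6730
  (55 − 74.1589)²/74.1589 = 4.9497
  (19 − 24.9041)²/24.9041 = 1.3997
  (67 − 50.3616)²/50.3616 = 5.4970
  (61 − 52.5753)²/52.5753 = 1.3500
χ² = 6.1340 + 1.7346 + 6.8122 + 1.6730 + 4.9497 + 1.3997 + 5.4970 + 1.3500 = 29.550
df = (2−1)(4−1) = 3. Since 29.550 > 11.345, reject the null hypothesis of independence at α = 0.01.

29.550; reject H₀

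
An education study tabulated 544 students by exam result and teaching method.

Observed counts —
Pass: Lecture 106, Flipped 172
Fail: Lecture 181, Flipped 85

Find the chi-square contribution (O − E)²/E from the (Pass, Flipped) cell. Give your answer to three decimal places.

Row total (Pass) = 278; column total (Flipped) = 257; N = 544.
Expected count E = 278 × 257 / 544 = 131.3346.
Contribution = (O − E)²/E = (172 − 131.3346)² / 131.3346 = 12.591.

12.591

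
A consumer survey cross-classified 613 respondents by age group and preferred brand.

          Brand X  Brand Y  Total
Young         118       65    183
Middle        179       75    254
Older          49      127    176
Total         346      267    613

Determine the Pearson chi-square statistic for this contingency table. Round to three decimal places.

Grand total N = 613.
Expected counts (row total × column total / N):
  Young, Brand X: 183×346/613 = 103.2920
  Young, Brand Y: 183×267/613 = 79.7080
  Middle, Brand X: 254×346/613 = 143.3670
  Middle, Brand Y: 254×267/613 = 110.6330
  Older, Brand X: 176×346/613 = 99.3409
  Older, Brand Y: 176×267/613 = 76.6591
Contributions (O − E)²/E:
  (118 − 103.2920)²/103.2920 = 2.0943
  (65 − 79.7080)²/79.7080 = 2.7140
  (179 − 143.3670)²/143.3670 = 8.8564
  (75 − 110.6330)²/110.6330 = 11.4768
  (49 − 99.3409)²/99.3409 = 25.5102
  (127 − 76.6591)²/76.6591 = 33.0581
χ² = 2.0943 + 2.7140 + 8.8564 + 11.4768 + 25.5102 + 33.0581 = 83.710

83.710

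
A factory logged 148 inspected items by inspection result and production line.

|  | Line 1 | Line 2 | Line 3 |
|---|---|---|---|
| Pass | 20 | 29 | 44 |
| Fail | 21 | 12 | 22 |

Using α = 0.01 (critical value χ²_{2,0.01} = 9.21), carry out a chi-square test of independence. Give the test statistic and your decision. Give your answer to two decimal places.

4.98; fail to reject H₀

Row totals: 93, 55. Column totals: 41, 41, 66. Grand total N = 148.
Expected counts (row total × column total / N):
  Pass, Line 1: 93×41/148 = 25.764
  Pass, Line 2: 93×41/148 = 25.764
  Pass, Line 3: 93×66/148 = 41.473
  Fail, Line 1: 55×41/148 = 15.236
  Fail, Line 2: 55×41/148 = 15.236
  Fail, Line 3: 55×66/148 = 24.527
Contributions (O − E)²/E:
  (20 − 25.764)²/25.764 = 1.2895
  (29 − 25.764)²/25.764 = 0.4064
  (44 − 41.473)²/41.473 = 0.1540
  (21 − 15.236)²/15.236 = 2.1806
  (12 − 15.236)²/15.236 = 0.6873
  (22 − 24.527)²/24.527 = 0.2604
χ² = 1.2895 + 0.4064 + 0.1540 + 2.1806 + 0.6873 + 0.2604 = 4.98
df = (2−1)(3−1) = 2. Since 4.98 < 9.21, fail to reject the null hypothesis of independence at α = 0.01.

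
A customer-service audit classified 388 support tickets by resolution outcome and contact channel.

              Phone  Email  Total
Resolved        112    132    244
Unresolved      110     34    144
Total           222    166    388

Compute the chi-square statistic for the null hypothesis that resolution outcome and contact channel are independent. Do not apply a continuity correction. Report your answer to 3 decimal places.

34.384

Grand total N = 388.
Expected counts (row total × column total / N):
  Resolved, Phone: 244×222/388 = 139.6082
  Resolved, Email: 244×166/388 = 104.3918
  Unresolved, Phone: 144×222/388 = 82.3918
  Unresolved, Email: 144×166/388 = 61.6082
Contributions (O − E)²/E:
  (112 − 139.6082)²/139.6082 = 5.4597
  (132 − 104.3918)²/104.3918 = 7.3015
  (110 − 82.3918)²/82.3918 = 9.2511
  (34 − 61.6082)²/61.6082 = 12.3719
χ² = 5.4597 + 7.3015 + 9.2511 + 12.3719 = 34.384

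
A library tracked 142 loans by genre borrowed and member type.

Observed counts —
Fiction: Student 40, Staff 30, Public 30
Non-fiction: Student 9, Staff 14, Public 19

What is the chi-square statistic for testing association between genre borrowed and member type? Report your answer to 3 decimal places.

Row totals: 100, 42. Column totals: 49, 44, 49. Grand total N = 142.
Expected counts (row total × column total / N):
  Fiction, Student: 100×49/142 = 34.5070
  Fiction, Staff: 100×44/142 = 30.9859
  Fiction, Public: 100×49/142 = 34.5070
  Non-fiction, Student: 42×49/142 = 14.4930
  Non-fiction, Staff: 42×44/142 = 13.0141
  Non-fiction, Public: 42×49/142 = 14.4930
Contributions (O − E)²/E:
  (40 − 34.5070)²/34.5070 = 0.8744
  (30 − 30.9859)²/30.9859 = 0.0314
  (30 − 34.5070)²/34.5070 = 0.5887
  (9 − 14.4930)²/14.4930 = 2.0819
  (14 − 13.0141)²/13.0141 = 0.0747
  (19 − 14.4930)²/14.4930 = 1.4016
χ² = 0.8744 + 0.0314 + 0.5887 + 2.0819 + 0.0747 + 1.4016 = 5.053

5.053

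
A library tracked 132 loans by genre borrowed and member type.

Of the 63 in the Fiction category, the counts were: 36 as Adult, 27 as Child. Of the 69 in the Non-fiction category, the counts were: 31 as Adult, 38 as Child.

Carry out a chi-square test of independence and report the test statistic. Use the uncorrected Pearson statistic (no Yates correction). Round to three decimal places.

1.966

Row totals: 63, 69. Column totals: 67, 65. Grand total N = 132.
Expected counts (row total × column total / N):
  Fiction, Adult: 63×67/132 = 31.9773
  Fiction, Child: 63×65/132 = 31.0227
  Non-fiction, Adult: 69×67/132 = 35.0227
  Non-fiction, Child: 69×65/132 = 33.9773
Contributions (O − E)²/E:
  (36 − 31.9773)²/31.9773 = 0.5061
  (27 − 31.0227)²/31.0227 = 0.5216
  (31 − 35.0227)²/35.0227 = 0.4620
  (38 − 33.9773)²/33.9773 = 0.4763
χ² = 0.5061 + 0.5216 + 0.4620 + 0.4763 = 1.966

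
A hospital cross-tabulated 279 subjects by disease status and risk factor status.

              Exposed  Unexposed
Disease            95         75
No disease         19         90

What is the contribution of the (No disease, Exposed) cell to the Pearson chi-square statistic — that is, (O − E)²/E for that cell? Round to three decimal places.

14.643

Row total (No disease) = 109; column total (Exposed) = 114; N = 279.
Expected count E = 109 × 114 / 279 = 44.5376.
Contribution = (O − E)²/E = (19 − 44.5376)² / 44.5376 = 14.643.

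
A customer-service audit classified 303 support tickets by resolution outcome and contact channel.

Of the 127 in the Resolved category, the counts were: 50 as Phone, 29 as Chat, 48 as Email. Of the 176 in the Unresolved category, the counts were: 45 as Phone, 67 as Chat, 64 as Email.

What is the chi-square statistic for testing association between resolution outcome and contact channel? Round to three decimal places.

9.926

Row totals: 127, 176. Column totals: 95, 96, 112. Grand total N = 303.
Expected counts (row total × column total / N):
  Resolved, Phone: 127×95/303 = 39.8185
  Resolved, Chat: 127×96/303 = 40.2376
  Resolved, Email: 127×112/303 = 46.9439
  Unresolved, Phone: 176×95/303 = 55.1815
  Unresolved, Chat: 176×96/303 = 55.7624
  Unresolved, Email: 176×112/303 = 65.0561
Contributions (O − E)²/E:
  (50 − 39.8185)²/39.8185 = 2.6034
  (29 − 40.2376)²/40.2376 = 3.1384
  (48 − 46.9439)²/46.9439 = 0.0238
  (45 − 55.1815)²/55.1815 = 1.8786
  (67 − 55.7624)²/55.7624 = 2.2647
  (64 − 65.0561)²/65.0561 = 0.0171
χ² = 2.6034 + 3.1384 + 0.0238 + 1.8786 + 2.2647 + 0.0171 = 9.926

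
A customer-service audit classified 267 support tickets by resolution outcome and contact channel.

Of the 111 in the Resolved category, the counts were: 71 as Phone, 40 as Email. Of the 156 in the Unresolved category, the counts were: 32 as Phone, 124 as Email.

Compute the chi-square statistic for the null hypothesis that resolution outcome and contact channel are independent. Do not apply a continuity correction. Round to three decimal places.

Row totals: 111, 156. Column totals: 103, 164. Grand total N = 267.
Expected counts (row total × column total / N):
  Resolved, Phone: 111×103/267 = 42.8202
  Resolved, Email: 111×164/267 = 68.1798
  Unresolved, Phone: 156×103/267 = 60.1798
  Unresolved, Email: 156×164/267 = 95.8202
Contributions (O − E)²/E:
  (71 − 42.8202)²/42.8202 = 18.5450
  (40 − 68.1798)²/68.1798 = 11.6472
  (32 − 60.1798)²/60.1798 = 13.1955
  (124 − 95.8202)²/95.8202 = 8.2874
χ² = 18.5450 + 11.6472 + 13.1955 + 8.2874 = 51.675

51.675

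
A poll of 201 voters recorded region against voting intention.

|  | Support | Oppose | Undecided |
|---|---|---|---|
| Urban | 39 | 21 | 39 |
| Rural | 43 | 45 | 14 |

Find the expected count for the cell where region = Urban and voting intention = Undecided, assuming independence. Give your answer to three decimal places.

26.104

Row total (Urban) = 99; column total (Undecided) = 53; grand total N = 201.
Expected count = (row total × column total) / N = 99 × 53 / 201 = 26.104.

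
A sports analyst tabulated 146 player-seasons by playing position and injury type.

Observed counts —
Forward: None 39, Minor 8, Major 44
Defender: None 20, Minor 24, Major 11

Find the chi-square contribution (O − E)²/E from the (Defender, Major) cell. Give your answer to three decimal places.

4.559

Row total (Defender) = 55; column total (Major) = 55; N = 146.
Expected count E = 55 × 55 / 146 = 20.7192.
Contribution = (O − E)²/E = (11 − 20.7192)² / 20.7192 = 4.559.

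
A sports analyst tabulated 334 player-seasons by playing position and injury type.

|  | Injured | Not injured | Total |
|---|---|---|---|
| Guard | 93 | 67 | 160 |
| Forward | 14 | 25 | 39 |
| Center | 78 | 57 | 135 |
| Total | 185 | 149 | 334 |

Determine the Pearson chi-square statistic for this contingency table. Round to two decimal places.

Grand total N = 334.
Expected counts (row total × column total / N):
  Guard, Injured: 160×185/334 = 88.623
  Guard, Not injured: 160×149/334 = 71.377
  Forward, Injured: 39×185/334 = 21.602
  Forward, Not injured: 39×149/334 = 17.398
  Center, Injured: 135×185/334 = 74.775
  Center, Not injured: 135×149/334 = 60.225
Contributions (O − E)²/E:
  (93 − 88.623)²/88.623 = 0.2162
  (67 − 71.377)²/71.377 = 0.2684
  (14 − 21.602)²/21.602 = 2.6752
  (25 − 17.398)²/17.398 = 3.3217
  (78 − 74.775)²/74.775 = 0.1391
  (57 − 60.225)²/60.225 = 0.1727
χ² = 0.2162 + 0.2684 + 2.6752 + 3.3217 + 0.1391 + 0.1727 = 6.79

6.79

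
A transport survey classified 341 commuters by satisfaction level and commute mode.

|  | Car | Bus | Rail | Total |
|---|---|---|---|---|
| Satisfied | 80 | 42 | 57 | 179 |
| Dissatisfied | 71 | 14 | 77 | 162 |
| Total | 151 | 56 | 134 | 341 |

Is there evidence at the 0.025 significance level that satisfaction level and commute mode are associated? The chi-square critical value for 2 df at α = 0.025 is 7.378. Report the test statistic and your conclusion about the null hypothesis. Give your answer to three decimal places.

Grand total N = 341.
Expected counts (row total × column total / N):
  Satisfied, Car: 179×151/341 = 79.2639
  Satisfied, Bus: 179×56/341 = 29.3959
  Satisfied, Rail: 179×134/341 = 70.3402
  Dissatisfied, Car: 162×151/341 = 71.7361
  Dissatisfied, Bus: 162×56/341 = 26.6041
  Dissatisfied, Rail: 162×134/341 = 63.6598
Contributions (O − E)²/E:
  (80 − 79.2639)²/79.2639 = 0.0068
  (42 − 29.3959)²/29.3959 = 5.4043
  (57 − 70.3402)²/70.3402 = 2.5300
  (71 − 71.7361)²/71.7361 = 0.0076
  (14 − 26.6041)²/26.6041 = 5.9714
  (77 − 63.6598)²/63.6598 = 2.7955
χ² = 0.0068 + 5.4043 + 2.5300 + 0.0076 + 5.9714 + 2.7955 = 16.716
df = (2−1)(3−1) = 2. Since 16.716 > 7.378, reject the null hypothesis of independence at α = 0.025.

16.716; reject H₀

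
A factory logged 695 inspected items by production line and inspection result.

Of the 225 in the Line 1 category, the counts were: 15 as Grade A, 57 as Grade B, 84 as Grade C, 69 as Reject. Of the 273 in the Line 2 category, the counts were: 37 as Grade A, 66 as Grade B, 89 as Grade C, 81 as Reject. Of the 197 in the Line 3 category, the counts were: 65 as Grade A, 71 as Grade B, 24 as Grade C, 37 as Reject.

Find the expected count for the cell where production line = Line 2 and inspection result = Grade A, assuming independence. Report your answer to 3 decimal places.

Row total (Line 2) = 273; column total (Grade A) = 117; grand total N = 695.
Expected count = (row total × column total) / N = 273 × 117 / 695 = 45.958.

45.958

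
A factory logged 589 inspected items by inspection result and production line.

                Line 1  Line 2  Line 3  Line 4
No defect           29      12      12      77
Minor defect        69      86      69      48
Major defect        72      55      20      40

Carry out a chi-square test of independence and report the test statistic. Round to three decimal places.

105.919

Row totals: 130, 272, 187. Column totals: 170, 153, 101, 165. Grand total N = 589.
Expected counts (row total × column total / N):
  No defect, Line 1: 130×170/589 = 37.52122
  No defect, Line 2: 130×153/589 = 33.76910
  No defect, Line 3: 130×101/589 = 22.29202
  No defect, Line 4: 130×165/589 = 36.41766
  Minor defect, Line 1: 272×170/589 = 78.50594
  Minor defect, Line 2: 272×153/589 = 70.65535
  Minor defect, Line 3: 272×101/589 = 46.64177
  Minor defect, Line 4: 272×165/589 = 76.19694
  Major defect, Line 1: 187×170/589 = 53.97284
  Major defect, Line 2: 187×153/589 = 48.57555
  Major defect, Line 3: 187×101/589 = 32.06621
  Major defect, Line 4: 187×165/589 = 52.38540
Contributions (O − E)²/E:
  (29 − 37.52122)²/37.52122 = 1.9352
  (12 − 33.76910)²/33.76910 = 14.0334
  (12 − 22.29202)²/22.29202 = 4.7517
  (77 − 36.41766)²/36.41766 = 45.2233
  (69 − 78.50594)²/78.50594 = 1.1510
  (86 − 70.65535)²/70.65535 = 3.3325
  (69 − 46.64177)²/46.64177 = 10.7177
  (48 − 76.19694)²/76.19694 = 10.4344
  (72 − 53.97284)²/53.97284 = 6.0211
  (55 − 48.57555)²/48.57555 = 0.8497
  (20 − 32.06621)²/32.06621 = 4.5404
  (40 − 52.38540)²/52.38540 = 2.9283
χ² = 1.9352 + 14.0334 + 4.7517 + 45.2233 + 1.1510 + 3.3325 + 10.7177 + 10.4344 + 6.0211 + 0.8497 + 4.5404 + 2.9283 = 105.919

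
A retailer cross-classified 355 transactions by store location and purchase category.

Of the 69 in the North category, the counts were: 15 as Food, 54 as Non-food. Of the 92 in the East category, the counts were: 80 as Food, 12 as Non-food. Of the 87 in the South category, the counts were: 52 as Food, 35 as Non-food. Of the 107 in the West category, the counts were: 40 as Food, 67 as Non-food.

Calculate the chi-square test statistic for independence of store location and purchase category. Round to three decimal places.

Row totals: 69, 92, 87, 107. Column totals: 187, 168. Grand total N = 355.
Expected counts (row total × column total / N):
  North, Food: 69×187/355 = 36.3465
  North, Non-food: 69×168/355 = 32.6535
  East, Food: 92×187/355 = 48.4620
  East, Non-food: 92×168/355 = 43.5380
  South, Food: 87×187/355 = 45.8282
  South, Non-food: 87×168/355 = 41.1718
  West, Food: 107×187/355 = 56.3634
  West, Non-food: 107×168/355 = 50.6366
Contributions (O − E)²/E:
  (15 − 36.3465)²/36.3465 = 12.5369
  (54 − 32.6535)²/32.6535 = 13.9548
  (80 − 48.4620)²/48.4620 = 20.5242
  (12 − 43.5380)²/43.5380 = 22.8455
  (52 − 45.8282)²/45.8282 = 0.8312
  (35 − 41.1718)²/41.1718 = 0.9252
  (40 − 56.3634)²/56.3634 = 4.7506
  (67 − 50.6366)²/50.6366 = 5.2879
χ² = 12.5369 + 13.9548 + 20.5242 + 22.8455 + 0.8312 + 0.9252 + 4.7506 + 5.2879 = 81.656

81.656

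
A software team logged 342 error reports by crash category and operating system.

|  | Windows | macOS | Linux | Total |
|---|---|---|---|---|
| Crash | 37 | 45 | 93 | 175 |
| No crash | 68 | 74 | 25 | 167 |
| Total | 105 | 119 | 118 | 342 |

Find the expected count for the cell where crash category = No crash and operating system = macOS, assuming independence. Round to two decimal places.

Row total (No crash) = 167; column total (macOS) = 119; grand total N = 342.
Expected count = (row total × column total) / N = 167 × 119 / 342 = 58.11.

58.11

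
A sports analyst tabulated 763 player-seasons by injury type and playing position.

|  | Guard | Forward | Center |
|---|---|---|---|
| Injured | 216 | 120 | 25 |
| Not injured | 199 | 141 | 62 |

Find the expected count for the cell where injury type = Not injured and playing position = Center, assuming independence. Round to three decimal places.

45.837

Row total (Not injured) = 402; column total (Center) = 87; grand total N = 763.
Expected count = (row total × column total) / N = 402 × 87 / 763 = 45.837.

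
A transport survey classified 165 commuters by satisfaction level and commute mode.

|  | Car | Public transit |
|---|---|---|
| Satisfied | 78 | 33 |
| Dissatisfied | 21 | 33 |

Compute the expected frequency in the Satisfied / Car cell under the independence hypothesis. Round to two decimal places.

66.60

Row total (Satisfied) = 111; column total (Car) = 99; grand total N = 165.
Expected count = (row total × column total) / N = 111 × 99 / 165 = 66.60.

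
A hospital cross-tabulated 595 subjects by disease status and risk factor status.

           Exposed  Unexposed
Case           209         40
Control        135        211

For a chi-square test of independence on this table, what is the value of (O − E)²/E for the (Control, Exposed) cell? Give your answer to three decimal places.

21.147

Row total (Control) = 346; column total (Exposed) = 344; N = 595.
Expected count E = 346 × 344 / 595 = 200.0403.
Contribution = (O − E)²/E = (135 − 200.0403)² / 200.0403 = 21.147.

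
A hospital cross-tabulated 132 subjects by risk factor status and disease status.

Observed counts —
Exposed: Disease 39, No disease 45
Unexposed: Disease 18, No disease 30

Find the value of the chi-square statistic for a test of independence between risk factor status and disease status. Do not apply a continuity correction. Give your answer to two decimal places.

0.99

Row totals: 84, 48. Column totals: 57, 75. Grand total N = 132.
Expected counts (row total × column total / N):
  Exposed, Disease: 84×57/132 = 36.273
  Exposed, No disease: 84×75/132 = 47.727
  Unexposed, Disease: 48×57/132 = 20.727
  Unexposed, No disease: 48×75/132 = 27.273
Contributions (O − E)²/E:
  (39 − 36.273)²/36.273 = 0.2050
  (45 − 47.727)²/47.727 = 0.1558
  (18 − 20.727)²/20.727 = 0.3588
  (30 − 27.273)²/27.273 = 0.2727
χ² = 0.2050 + 0.1558 + 0.3588 + 0.2727 = 0.99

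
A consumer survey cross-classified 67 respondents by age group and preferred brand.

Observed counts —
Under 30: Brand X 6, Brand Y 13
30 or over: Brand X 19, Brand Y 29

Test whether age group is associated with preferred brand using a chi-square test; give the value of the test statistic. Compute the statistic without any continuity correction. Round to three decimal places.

0.373

Row totals: 19, 48. Column totals: 25, 42. Grand total N = 67.
Expected counts (row total × column total / N):
  Under 30, Brand X: 19×25/67 = 7.0896
  Under 30, Brand Y: 19×42/67 = 11.9104
  30 or over, Brand X: 48×25/67 = 17.9104
  30 or over, Brand Y: 48×42/67 = 30.0896
Contributions (O − E)²/E:
  (6 − 7.0896)²/7.0896 = 0.1675
  (13 − 11.9104)²/11.9104 = 0.0997
  (19 − 17.9104)²/17.9104 = 0.0663
  (29 − 30.0896)²/30.0896 = 0.0395
χ² = 0.1675 + 0.0997 + 0.0663 + 0.0395 = 0.373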